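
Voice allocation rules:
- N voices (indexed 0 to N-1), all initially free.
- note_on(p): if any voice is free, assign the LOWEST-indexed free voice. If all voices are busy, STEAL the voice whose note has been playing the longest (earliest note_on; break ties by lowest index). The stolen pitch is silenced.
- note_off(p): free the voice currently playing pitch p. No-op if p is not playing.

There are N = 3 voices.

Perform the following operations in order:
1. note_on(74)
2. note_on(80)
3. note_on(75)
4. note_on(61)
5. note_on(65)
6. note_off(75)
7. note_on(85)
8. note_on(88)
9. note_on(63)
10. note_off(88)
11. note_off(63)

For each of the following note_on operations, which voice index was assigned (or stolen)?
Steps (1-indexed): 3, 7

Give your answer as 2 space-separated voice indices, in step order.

Op 1: note_on(74): voice 0 is free -> assigned | voices=[74 - -]
Op 2: note_on(80): voice 1 is free -> assigned | voices=[74 80 -]
Op 3: note_on(75): voice 2 is free -> assigned | voices=[74 80 75]
Op 4: note_on(61): all voices busy, STEAL voice 0 (pitch 74, oldest) -> assign | voices=[61 80 75]
Op 5: note_on(65): all voices busy, STEAL voice 1 (pitch 80, oldest) -> assign | voices=[61 65 75]
Op 6: note_off(75): free voice 2 | voices=[61 65 -]
Op 7: note_on(85): voice 2 is free -> assigned | voices=[61 65 85]
Op 8: note_on(88): all voices busy, STEAL voice 0 (pitch 61, oldest) -> assign | voices=[88 65 85]
Op 9: note_on(63): all voices busy, STEAL voice 1 (pitch 65, oldest) -> assign | voices=[88 63 85]
Op 10: note_off(88): free voice 0 | voices=[- 63 85]
Op 11: note_off(63): free voice 1 | voices=[- - 85]

Answer: 2 2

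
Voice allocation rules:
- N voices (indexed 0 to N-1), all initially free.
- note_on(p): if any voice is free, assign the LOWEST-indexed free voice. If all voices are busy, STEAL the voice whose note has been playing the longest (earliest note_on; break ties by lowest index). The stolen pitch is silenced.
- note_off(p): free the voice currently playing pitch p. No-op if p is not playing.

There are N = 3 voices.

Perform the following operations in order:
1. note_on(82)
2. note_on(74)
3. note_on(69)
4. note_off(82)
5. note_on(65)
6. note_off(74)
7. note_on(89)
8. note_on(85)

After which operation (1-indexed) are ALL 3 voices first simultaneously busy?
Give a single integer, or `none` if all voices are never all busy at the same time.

Answer: 3

Derivation:
Op 1: note_on(82): voice 0 is free -> assigned | voices=[82 - -]
Op 2: note_on(74): voice 1 is free -> assigned | voices=[82 74 -]
Op 3: note_on(69): voice 2 is free -> assigned | voices=[82 74 69]
Op 4: note_off(82): free voice 0 | voices=[- 74 69]
Op 5: note_on(65): voice 0 is free -> assigned | voices=[65 74 69]
Op 6: note_off(74): free voice 1 | voices=[65 - 69]
Op 7: note_on(89): voice 1 is free -> assigned | voices=[65 89 69]
Op 8: note_on(85): all voices busy, STEAL voice 2 (pitch 69, oldest) -> assign | voices=[65 89 85]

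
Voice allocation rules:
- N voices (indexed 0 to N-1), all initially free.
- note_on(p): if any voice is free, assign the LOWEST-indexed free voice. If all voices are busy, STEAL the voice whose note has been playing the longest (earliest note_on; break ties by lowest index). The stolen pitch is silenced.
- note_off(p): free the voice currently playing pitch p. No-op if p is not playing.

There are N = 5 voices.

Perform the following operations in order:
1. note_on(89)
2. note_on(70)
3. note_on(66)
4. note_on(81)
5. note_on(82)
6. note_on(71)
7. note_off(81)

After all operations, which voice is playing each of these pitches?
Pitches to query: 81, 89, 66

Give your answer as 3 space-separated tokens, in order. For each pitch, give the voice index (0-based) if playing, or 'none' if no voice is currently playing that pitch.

Answer: none none 2

Derivation:
Op 1: note_on(89): voice 0 is free -> assigned | voices=[89 - - - -]
Op 2: note_on(70): voice 1 is free -> assigned | voices=[89 70 - - -]
Op 3: note_on(66): voice 2 is free -> assigned | voices=[89 70 66 - -]
Op 4: note_on(81): voice 3 is free -> assigned | voices=[89 70 66 81 -]
Op 5: note_on(82): voice 4 is free -> assigned | voices=[89 70 66 81 82]
Op 6: note_on(71): all voices busy, STEAL voice 0 (pitch 89, oldest) -> assign | voices=[71 70 66 81 82]
Op 7: note_off(81): free voice 3 | voices=[71 70 66 - 82]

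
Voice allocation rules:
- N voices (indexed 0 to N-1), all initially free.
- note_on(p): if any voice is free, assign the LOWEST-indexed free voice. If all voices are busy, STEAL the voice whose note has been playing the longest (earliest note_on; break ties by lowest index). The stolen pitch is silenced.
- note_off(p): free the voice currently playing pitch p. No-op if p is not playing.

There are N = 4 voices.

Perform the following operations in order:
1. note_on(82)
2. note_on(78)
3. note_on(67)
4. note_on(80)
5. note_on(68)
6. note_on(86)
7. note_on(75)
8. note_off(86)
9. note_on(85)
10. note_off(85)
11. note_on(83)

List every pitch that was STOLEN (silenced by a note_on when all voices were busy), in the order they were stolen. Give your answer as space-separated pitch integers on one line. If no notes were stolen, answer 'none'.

Answer: 82 78 67

Derivation:
Op 1: note_on(82): voice 0 is free -> assigned | voices=[82 - - -]
Op 2: note_on(78): voice 1 is free -> assigned | voices=[82 78 - -]
Op 3: note_on(67): voice 2 is free -> assigned | voices=[82 78 67 -]
Op 4: note_on(80): voice 3 is free -> assigned | voices=[82 78 67 80]
Op 5: note_on(68): all voices busy, STEAL voice 0 (pitch 82, oldest) -> assign | voices=[68 78 67 80]
Op 6: note_on(86): all voices busy, STEAL voice 1 (pitch 78, oldest) -> assign | voices=[68 86 67 80]
Op 7: note_on(75): all voices busy, STEAL voice 2 (pitch 67, oldest) -> assign | voices=[68 86 75 80]
Op 8: note_off(86): free voice 1 | voices=[68 - 75 80]
Op 9: note_on(85): voice 1 is free -> assigned | voices=[68 85 75 80]
Op 10: note_off(85): free voice 1 | voices=[68 - 75 80]
Op 11: note_on(83): voice 1 is free -> assigned | voices=[68 83 75 80]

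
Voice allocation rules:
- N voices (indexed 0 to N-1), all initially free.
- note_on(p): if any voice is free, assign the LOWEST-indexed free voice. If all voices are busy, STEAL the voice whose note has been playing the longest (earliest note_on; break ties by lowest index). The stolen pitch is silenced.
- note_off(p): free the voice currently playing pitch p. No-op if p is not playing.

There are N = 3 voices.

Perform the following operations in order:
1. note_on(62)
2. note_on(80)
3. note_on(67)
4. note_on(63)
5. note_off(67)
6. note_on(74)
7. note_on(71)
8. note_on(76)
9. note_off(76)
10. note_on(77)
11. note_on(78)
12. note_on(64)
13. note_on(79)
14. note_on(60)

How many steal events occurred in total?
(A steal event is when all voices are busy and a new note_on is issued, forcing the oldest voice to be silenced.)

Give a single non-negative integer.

Answer: 7

Derivation:
Op 1: note_on(62): voice 0 is free -> assigned | voices=[62 - -]
Op 2: note_on(80): voice 1 is free -> assigned | voices=[62 80 -]
Op 3: note_on(67): voice 2 is free -> assigned | voices=[62 80 67]
Op 4: note_on(63): all voices busy, STEAL voice 0 (pitch 62, oldest) -> assign | voices=[63 80 67]
Op 5: note_off(67): free voice 2 | voices=[63 80 -]
Op 6: note_on(74): voice 2 is free -> assigned | voices=[63 80 74]
Op 7: note_on(71): all voices busy, STEAL voice 1 (pitch 80, oldest) -> assign | voices=[63 71 74]
Op 8: note_on(76): all voices busy, STEAL voice 0 (pitch 63, oldest) -> assign | voices=[76 71 74]
Op 9: note_off(76): free voice 0 | voices=[- 71 74]
Op 10: note_on(77): voice 0 is free -> assigned | voices=[77 71 74]
Op 11: note_on(78): all voices busy, STEAL voice 2 (pitch 74, oldest) -> assign | voices=[77 71 78]
Op 12: note_on(64): all voices busy, STEAL voice 1 (pitch 71, oldest) -> assign | voices=[77 64 78]
Op 13: note_on(79): all voices busy, STEAL voice 0 (pitch 77, oldest) -> assign | voices=[79 64 78]
Op 14: note_on(60): all voices busy, STEAL voice 2 (pitch 78, oldest) -> assign | voices=[79 64 60]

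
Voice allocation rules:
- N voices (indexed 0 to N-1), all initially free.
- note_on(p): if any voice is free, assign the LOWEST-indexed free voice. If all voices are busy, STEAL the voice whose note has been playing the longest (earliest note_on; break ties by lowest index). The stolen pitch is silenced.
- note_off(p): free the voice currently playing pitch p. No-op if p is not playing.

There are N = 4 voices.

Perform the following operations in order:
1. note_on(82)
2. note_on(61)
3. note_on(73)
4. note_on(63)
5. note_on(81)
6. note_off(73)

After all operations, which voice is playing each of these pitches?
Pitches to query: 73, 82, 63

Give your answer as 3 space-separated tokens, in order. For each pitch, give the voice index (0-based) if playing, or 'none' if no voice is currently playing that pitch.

Answer: none none 3

Derivation:
Op 1: note_on(82): voice 0 is free -> assigned | voices=[82 - - -]
Op 2: note_on(61): voice 1 is free -> assigned | voices=[82 61 - -]
Op 3: note_on(73): voice 2 is free -> assigned | voices=[82 61 73 -]
Op 4: note_on(63): voice 3 is free -> assigned | voices=[82 61 73 63]
Op 5: note_on(81): all voices busy, STEAL voice 0 (pitch 82, oldest) -> assign | voices=[81 61 73 63]
Op 6: note_off(73): free voice 2 | voices=[81 61 - 63]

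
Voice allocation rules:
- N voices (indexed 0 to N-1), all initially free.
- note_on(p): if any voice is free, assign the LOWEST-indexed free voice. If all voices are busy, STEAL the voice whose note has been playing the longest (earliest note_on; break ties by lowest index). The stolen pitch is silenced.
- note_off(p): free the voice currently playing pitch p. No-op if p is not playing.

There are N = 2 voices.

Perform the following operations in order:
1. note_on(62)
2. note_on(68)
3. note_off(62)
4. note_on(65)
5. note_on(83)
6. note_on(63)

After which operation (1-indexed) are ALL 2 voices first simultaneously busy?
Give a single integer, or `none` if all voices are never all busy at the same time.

Answer: 2

Derivation:
Op 1: note_on(62): voice 0 is free -> assigned | voices=[62 -]
Op 2: note_on(68): voice 1 is free -> assigned | voices=[62 68]
Op 3: note_off(62): free voice 0 | voices=[- 68]
Op 4: note_on(65): voice 0 is free -> assigned | voices=[65 68]
Op 5: note_on(83): all voices busy, STEAL voice 1 (pitch 68, oldest) -> assign | voices=[65 83]
Op 6: note_on(63): all voices busy, STEAL voice 0 (pitch 65, oldest) -> assign | voices=[63 83]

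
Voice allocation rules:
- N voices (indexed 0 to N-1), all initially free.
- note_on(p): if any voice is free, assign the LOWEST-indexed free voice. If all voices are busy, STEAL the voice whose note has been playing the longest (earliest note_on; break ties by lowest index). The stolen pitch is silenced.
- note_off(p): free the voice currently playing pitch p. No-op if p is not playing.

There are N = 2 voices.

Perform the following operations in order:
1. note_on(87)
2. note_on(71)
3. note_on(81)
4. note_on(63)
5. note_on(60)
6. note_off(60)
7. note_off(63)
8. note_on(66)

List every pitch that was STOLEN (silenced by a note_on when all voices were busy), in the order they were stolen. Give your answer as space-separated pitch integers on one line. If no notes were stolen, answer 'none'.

Answer: 87 71 81

Derivation:
Op 1: note_on(87): voice 0 is free -> assigned | voices=[87 -]
Op 2: note_on(71): voice 1 is free -> assigned | voices=[87 71]
Op 3: note_on(81): all voices busy, STEAL voice 0 (pitch 87, oldest) -> assign | voices=[81 71]
Op 4: note_on(63): all voices busy, STEAL voice 1 (pitch 71, oldest) -> assign | voices=[81 63]
Op 5: note_on(60): all voices busy, STEAL voice 0 (pitch 81, oldest) -> assign | voices=[60 63]
Op 6: note_off(60): free voice 0 | voices=[- 63]
Op 7: note_off(63): free voice 1 | voices=[- -]
Op 8: note_on(66): voice 0 is free -> assigned | voices=[66 -]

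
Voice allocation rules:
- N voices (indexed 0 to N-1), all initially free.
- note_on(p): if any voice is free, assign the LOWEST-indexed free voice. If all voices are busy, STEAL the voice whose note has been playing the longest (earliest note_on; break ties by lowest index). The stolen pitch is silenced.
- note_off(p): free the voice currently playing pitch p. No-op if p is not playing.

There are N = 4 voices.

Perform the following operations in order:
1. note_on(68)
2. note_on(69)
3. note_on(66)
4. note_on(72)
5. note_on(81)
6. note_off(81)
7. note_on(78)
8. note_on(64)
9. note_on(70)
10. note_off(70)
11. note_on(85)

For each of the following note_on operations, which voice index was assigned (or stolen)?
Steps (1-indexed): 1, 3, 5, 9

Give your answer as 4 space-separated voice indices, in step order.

Answer: 0 2 0 2

Derivation:
Op 1: note_on(68): voice 0 is free -> assigned | voices=[68 - - -]
Op 2: note_on(69): voice 1 is free -> assigned | voices=[68 69 - -]
Op 3: note_on(66): voice 2 is free -> assigned | voices=[68 69 66 -]
Op 4: note_on(72): voice 3 is free -> assigned | voices=[68 69 66 72]
Op 5: note_on(81): all voices busy, STEAL voice 0 (pitch 68, oldest) -> assign | voices=[81 69 66 72]
Op 6: note_off(81): free voice 0 | voices=[- 69 66 72]
Op 7: note_on(78): voice 0 is free -> assigned | voices=[78 69 66 72]
Op 8: note_on(64): all voices busy, STEAL voice 1 (pitch 69, oldest) -> assign | voices=[78 64 66 72]
Op 9: note_on(70): all voices busy, STEAL voice 2 (pitch 66, oldest) -> assign | voices=[78 64 70 72]
Op 10: note_off(70): free voice 2 | voices=[78 64 - 72]
Op 11: note_on(85): voice 2 is free -> assigned | voices=[78 64 85 72]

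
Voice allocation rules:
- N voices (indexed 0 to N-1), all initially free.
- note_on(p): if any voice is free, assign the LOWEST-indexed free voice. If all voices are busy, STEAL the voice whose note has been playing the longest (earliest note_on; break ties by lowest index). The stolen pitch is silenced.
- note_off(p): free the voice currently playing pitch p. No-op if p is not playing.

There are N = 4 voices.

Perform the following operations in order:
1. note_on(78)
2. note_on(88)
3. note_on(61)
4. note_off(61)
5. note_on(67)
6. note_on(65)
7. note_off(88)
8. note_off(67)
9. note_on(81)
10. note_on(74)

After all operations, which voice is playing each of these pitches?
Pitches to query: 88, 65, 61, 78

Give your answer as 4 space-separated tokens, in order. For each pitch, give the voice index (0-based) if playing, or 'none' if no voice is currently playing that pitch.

Answer: none 3 none 0

Derivation:
Op 1: note_on(78): voice 0 is free -> assigned | voices=[78 - - -]
Op 2: note_on(88): voice 1 is free -> assigned | voices=[78 88 - -]
Op 3: note_on(61): voice 2 is free -> assigned | voices=[78 88 61 -]
Op 4: note_off(61): free voice 2 | voices=[78 88 - -]
Op 5: note_on(67): voice 2 is free -> assigned | voices=[78 88 67 -]
Op 6: note_on(65): voice 3 is free -> assigned | voices=[78 88 67 65]
Op 7: note_off(88): free voice 1 | voices=[78 - 67 65]
Op 8: note_off(67): free voice 2 | voices=[78 - - 65]
Op 9: note_on(81): voice 1 is free -> assigned | voices=[78 81 - 65]
Op 10: note_on(74): voice 2 is free -> assigned | voices=[78 81 74 65]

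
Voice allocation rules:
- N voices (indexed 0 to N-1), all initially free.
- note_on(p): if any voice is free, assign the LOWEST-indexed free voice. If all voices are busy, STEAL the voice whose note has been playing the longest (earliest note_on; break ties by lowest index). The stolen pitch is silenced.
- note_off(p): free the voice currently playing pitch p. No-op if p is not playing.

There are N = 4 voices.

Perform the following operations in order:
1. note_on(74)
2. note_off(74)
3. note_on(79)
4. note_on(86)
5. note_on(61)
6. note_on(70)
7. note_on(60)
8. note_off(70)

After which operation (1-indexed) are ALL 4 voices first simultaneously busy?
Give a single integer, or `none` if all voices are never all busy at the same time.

Answer: 6

Derivation:
Op 1: note_on(74): voice 0 is free -> assigned | voices=[74 - - -]
Op 2: note_off(74): free voice 0 | voices=[- - - -]
Op 3: note_on(79): voice 0 is free -> assigned | voices=[79 - - -]
Op 4: note_on(86): voice 1 is free -> assigned | voices=[79 86 - -]
Op 5: note_on(61): voice 2 is free -> assigned | voices=[79 86 61 -]
Op 6: note_on(70): voice 3 is free -> assigned | voices=[79 86 61 70]
Op 7: note_on(60): all voices busy, STEAL voice 0 (pitch 79, oldest) -> assign | voices=[60 86 61 70]
Op 8: note_off(70): free voice 3 | voices=[60 86 61 -]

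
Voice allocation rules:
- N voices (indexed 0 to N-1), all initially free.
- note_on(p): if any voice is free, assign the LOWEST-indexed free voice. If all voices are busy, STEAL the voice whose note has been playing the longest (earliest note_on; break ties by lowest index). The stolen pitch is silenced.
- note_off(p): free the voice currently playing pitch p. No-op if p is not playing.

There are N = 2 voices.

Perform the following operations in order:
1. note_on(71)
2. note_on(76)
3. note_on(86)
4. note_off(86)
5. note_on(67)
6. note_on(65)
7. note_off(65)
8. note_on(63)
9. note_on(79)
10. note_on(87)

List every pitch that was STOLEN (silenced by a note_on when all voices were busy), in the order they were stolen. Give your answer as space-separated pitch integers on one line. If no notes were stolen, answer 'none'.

Answer: 71 76 67 63

Derivation:
Op 1: note_on(71): voice 0 is free -> assigned | voices=[71 -]
Op 2: note_on(76): voice 1 is free -> assigned | voices=[71 76]
Op 3: note_on(86): all voices busy, STEAL voice 0 (pitch 71, oldest) -> assign | voices=[86 76]
Op 4: note_off(86): free voice 0 | voices=[- 76]
Op 5: note_on(67): voice 0 is free -> assigned | voices=[67 76]
Op 6: note_on(65): all voices busy, STEAL voice 1 (pitch 76, oldest) -> assign | voices=[67 65]
Op 7: note_off(65): free voice 1 | voices=[67 -]
Op 8: note_on(63): voice 1 is free -> assigned | voices=[67 63]
Op 9: note_on(79): all voices busy, STEAL voice 0 (pitch 67, oldest) -> assign | voices=[79 63]
Op 10: note_on(87): all voices busy, STEAL voice 1 (pitch 63, oldest) -> assign | voices=[79 87]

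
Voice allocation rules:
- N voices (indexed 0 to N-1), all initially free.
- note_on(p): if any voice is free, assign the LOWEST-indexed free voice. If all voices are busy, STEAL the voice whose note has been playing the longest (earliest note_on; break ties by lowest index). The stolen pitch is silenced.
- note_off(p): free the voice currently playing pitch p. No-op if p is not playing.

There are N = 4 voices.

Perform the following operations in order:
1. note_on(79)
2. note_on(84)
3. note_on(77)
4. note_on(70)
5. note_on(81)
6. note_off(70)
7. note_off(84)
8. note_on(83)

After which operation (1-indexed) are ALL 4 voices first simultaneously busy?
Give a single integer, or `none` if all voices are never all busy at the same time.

Answer: 4

Derivation:
Op 1: note_on(79): voice 0 is free -> assigned | voices=[79 - - -]
Op 2: note_on(84): voice 1 is free -> assigned | voices=[79 84 - -]
Op 3: note_on(77): voice 2 is free -> assigned | voices=[79 84 77 -]
Op 4: note_on(70): voice 3 is free -> assigned | voices=[79 84 77 70]
Op 5: note_on(81): all voices busy, STEAL voice 0 (pitch 79, oldest) -> assign | voices=[81 84 77 70]
Op 6: note_off(70): free voice 3 | voices=[81 84 77 -]
Op 7: note_off(84): free voice 1 | voices=[81 - 77 -]
Op 8: note_on(83): voice 1 is free -> assigned | voices=[81 83 77 -]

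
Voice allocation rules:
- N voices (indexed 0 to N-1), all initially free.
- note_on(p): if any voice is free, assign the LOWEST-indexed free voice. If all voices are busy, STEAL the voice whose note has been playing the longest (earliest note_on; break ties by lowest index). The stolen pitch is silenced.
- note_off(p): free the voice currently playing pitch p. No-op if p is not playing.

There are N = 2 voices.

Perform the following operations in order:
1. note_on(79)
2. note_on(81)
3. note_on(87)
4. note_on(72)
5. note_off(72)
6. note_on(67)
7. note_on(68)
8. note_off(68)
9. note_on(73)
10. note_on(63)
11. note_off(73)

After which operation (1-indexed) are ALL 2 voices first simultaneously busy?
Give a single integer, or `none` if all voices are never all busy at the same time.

Answer: 2

Derivation:
Op 1: note_on(79): voice 0 is free -> assigned | voices=[79 -]
Op 2: note_on(81): voice 1 is free -> assigned | voices=[79 81]
Op 3: note_on(87): all voices busy, STEAL voice 0 (pitch 79, oldest) -> assign | voices=[87 81]
Op 4: note_on(72): all voices busy, STEAL voice 1 (pitch 81, oldest) -> assign | voices=[87 72]
Op 5: note_off(72): free voice 1 | voices=[87 -]
Op 6: note_on(67): voice 1 is free -> assigned | voices=[87 67]
Op 7: note_on(68): all voices busy, STEAL voice 0 (pitch 87, oldest) -> assign | voices=[68 67]
Op 8: note_off(68): free voice 0 | voices=[- 67]
Op 9: note_on(73): voice 0 is free -> assigned | voices=[73 67]
Op 10: note_on(63): all voices busy, STEAL voice 1 (pitch 67, oldest) -> assign | voices=[73 63]
Op 11: note_off(73): free voice 0 | voices=[- 63]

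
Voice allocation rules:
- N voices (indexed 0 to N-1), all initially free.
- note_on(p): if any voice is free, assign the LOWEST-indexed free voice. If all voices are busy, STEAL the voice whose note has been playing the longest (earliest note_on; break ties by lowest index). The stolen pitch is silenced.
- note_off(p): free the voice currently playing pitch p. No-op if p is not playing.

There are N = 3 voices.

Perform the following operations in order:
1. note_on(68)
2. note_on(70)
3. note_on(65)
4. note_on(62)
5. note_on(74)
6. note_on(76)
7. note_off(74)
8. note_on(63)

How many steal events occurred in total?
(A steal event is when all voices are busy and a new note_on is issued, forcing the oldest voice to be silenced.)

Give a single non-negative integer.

Op 1: note_on(68): voice 0 is free -> assigned | voices=[68 - -]
Op 2: note_on(70): voice 1 is free -> assigned | voices=[68 70 -]
Op 3: note_on(65): voice 2 is free -> assigned | voices=[68 70 65]
Op 4: note_on(62): all voices busy, STEAL voice 0 (pitch 68, oldest) -> assign | voices=[62 70 65]
Op 5: note_on(74): all voices busy, STEAL voice 1 (pitch 70, oldest) -> assign | voices=[62 74 65]
Op 6: note_on(76): all voices busy, STEAL voice 2 (pitch 65, oldest) -> assign | voices=[62 74 76]
Op 7: note_off(74): free voice 1 | voices=[62 - 76]
Op 8: note_on(63): voice 1 is free -> assigned | voices=[62 63 76]

Answer: 3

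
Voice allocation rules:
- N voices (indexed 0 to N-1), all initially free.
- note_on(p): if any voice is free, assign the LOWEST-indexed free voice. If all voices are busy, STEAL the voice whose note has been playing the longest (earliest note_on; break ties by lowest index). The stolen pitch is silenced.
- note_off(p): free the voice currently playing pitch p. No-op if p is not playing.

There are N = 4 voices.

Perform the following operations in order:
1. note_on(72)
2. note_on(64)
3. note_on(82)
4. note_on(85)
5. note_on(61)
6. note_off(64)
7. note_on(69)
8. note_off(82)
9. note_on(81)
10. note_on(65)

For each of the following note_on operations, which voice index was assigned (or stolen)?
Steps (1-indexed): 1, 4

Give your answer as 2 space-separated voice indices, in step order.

Answer: 0 3

Derivation:
Op 1: note_on(72): voice 0 is free -> assigned | voices=[72 - - -]
Op 2: note_on(64): voice 1 is free -> assigned | voices=[72 64 - -]
Op 3: note_on(82): voice 2 is free -> assigned | voices=[72 64 82 -]
Op 4: note_on(85): voice 3 is free -> assigned | voices=[72 64 82 85]
Op 5: note_on(61): all voices busy, STEAL voice 0 (pitch 72, oldest) -> assign | voices=[61 64 82 85]
Op 6: note_off(64): free voice 1 | voices=[61 - 82 85]
Op 7: note_on(69): voice 1 is free -> assigned | voices=[61 69 82 85]
Op 8: note_off(82): free voice 2 | voices=[61 69 - 85]
Op 9: note_on(81): voice 2 is free -> assigned | voices=[61 69 81 85]
Op 10: note_on(65): all voices busy, STEAL voice 3 (pitch 85, oldest) -> assign | voices=[61 69 81 65]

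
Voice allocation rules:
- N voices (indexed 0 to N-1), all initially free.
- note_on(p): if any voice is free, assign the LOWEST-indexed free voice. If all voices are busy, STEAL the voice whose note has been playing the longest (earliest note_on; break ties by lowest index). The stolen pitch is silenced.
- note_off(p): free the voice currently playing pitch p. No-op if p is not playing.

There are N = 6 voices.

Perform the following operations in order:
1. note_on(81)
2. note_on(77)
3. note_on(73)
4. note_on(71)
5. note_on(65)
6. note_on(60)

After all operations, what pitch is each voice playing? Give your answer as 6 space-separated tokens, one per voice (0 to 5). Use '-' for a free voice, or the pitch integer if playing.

Op 1: note_on(81): voice 0 is free -> assigned | voices=[81 - - - - -]
Op 2: note_on(77): voice 1 is free -> assigned | voices=[81 77 - - - -]
Op 3: note_on(73): voice 2 is free -> assigned | voices=[81 77 73 - - -]
Op 4: note_on(71): voice 3 is free -> assigned | voices=[81 77 73 71 - -]
Op 5: note_on(65): voice 4 is free -> assigned | voices=[81 77 73 71 65 -]
Op 6: note_on(60): voice 5 is free -> assigned | voices=[81 77 73 71 65 60]

Answer: 81 77 73 71 65 60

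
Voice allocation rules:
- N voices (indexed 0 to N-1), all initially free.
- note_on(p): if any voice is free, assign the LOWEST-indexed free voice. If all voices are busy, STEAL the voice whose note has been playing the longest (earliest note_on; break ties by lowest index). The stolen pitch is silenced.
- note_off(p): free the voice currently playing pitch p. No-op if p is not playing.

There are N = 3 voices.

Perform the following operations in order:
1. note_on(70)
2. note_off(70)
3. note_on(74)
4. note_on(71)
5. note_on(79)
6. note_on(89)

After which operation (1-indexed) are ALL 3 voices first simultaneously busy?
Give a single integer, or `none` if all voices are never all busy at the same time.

Answer: 5

Derivation:
Op 1: note_on(70): voice 0 is free -> assigned | voices=[70 - -]
Op 2: note_off(70): free voice 0 | voices=[- - -]
Op 3: note_on(74): voice 0 is free -> assigned | voices=[74 - -]
Op 4: note_on(71): voice 1 is free -> assigned | voices=[74 71 -]
Op 5: note_on(79): voice 2 is free -> assigned | voices=[74 71 79]
Op 6: note_on(89): all voices busy, STEAL voice 0 (pitch 74, oldest) -> assign | voices=[89 71 79]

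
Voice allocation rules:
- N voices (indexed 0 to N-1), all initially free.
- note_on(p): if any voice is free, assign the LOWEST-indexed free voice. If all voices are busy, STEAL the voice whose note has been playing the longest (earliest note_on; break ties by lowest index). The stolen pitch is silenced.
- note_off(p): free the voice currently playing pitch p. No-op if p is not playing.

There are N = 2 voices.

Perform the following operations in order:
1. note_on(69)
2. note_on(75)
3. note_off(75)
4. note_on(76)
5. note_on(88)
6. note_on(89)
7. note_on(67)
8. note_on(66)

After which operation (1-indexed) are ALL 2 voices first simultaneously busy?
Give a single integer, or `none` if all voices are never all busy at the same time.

Answer: 2

Derivation:
Op 1: note_on(69): voice 0 is free -> assigned | voices=[69 -]
Op 2: note_on(75): voice 1 is free -> assigned | voices=[69 75]
Op 3: note_off(75): free voice 1 | voices=[69 -]
Op 4: note_on(76): voice 1 is free -> assigned | voices=[69 76]
Op 5: note_on(88): all voices busy, STEAL voice 0 (pitch 69, oldest) -> assign | voices=[88 76]
Op 6: note_on(89): all voices busy, STEAL voice 1 (pitch 76, oldest) -> assign | voices=[88 89]
Op 7: note_on(67): all voices busy, STEAL voice 0 (pitch 88, oldest) -> assign | voices=[67 89]
Op 8: note_on(66): all voices busy, STEAL voice 1 (pitch 89, oldest) -> assign | voices=[67 66]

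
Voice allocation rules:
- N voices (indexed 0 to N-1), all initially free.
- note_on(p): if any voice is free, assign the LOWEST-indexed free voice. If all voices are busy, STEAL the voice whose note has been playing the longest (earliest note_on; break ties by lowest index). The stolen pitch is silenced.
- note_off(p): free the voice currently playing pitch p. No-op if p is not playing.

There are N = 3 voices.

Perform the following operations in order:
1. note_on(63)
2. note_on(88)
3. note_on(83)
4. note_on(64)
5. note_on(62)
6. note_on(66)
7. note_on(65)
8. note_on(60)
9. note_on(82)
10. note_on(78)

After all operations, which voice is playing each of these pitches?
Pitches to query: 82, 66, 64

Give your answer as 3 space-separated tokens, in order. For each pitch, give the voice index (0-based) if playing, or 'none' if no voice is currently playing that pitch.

Op 1: note_on(63): voice 0 is free -> assigned | voices=[63 - -]
Op 2: note_on(88): voice 1 is free -> assigned | voices=[63 88 -]
Op 3: note_on(83): voice 2 is free -> assigned | voices=[63 88 83]
Op 4: note_on(64): all voices busy, STEAL voice 0 (pitch 63, oldest) -> assign | voices=[64 88 83]
Op 5: note_on(62): all voices busy, STEAL voice 1 (pitch 88, oldest) -> assign | voices=[64 62 83]
Op 6: note_on(66): all voices busy, STEAL voice 2 (pitch 83, oldest) -> assign | voices=[64 62 66]
Op 7: note_on(65): all voices busy, STEAL voice 0 (pitch 64, oldest) -> assign | voices=[65 62 66]
Op 8: note_on(60): all voices busy, STEAL voice 1 (pitch 62, oldest) -> assign | voices=[65 60 66]
Op 9: note_on(82): all voices busy, STEAL voice 2 (pitch 66, oldest) -> assign | voices=[65 60 82]
Op 10: note_on(78): all voices busy, STEAL voice 0 (pitch 65, oldest) -> assign | voices=[78 60 82]

Answer: 2 none none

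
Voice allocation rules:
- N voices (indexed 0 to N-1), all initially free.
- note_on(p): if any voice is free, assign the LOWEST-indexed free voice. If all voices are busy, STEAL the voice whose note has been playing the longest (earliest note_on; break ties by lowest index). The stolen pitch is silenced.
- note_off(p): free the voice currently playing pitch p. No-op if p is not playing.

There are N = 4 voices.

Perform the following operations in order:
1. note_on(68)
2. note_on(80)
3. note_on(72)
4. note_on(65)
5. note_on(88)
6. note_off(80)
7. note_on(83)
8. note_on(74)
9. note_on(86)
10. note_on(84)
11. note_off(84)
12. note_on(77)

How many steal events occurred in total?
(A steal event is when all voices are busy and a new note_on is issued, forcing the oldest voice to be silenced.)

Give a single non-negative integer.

Op 1: note_on(68): voice 0 is free -> assigned | voices=[68 - - -]
Op 2: note_on(80): voice 1 is free -> assigned | voices=[68 80 - -]
Op 3: note_on(72): voice 2 is free -> assigned | voices=[68 80 72 -]
Op 4: note_on(65): voice 3 is free -> assigned | voices=[68 80 72 65]
Op 5: note_on(88): all voices busy, STEAL voice 0 (pitch 68, oldest) -> assign | voices=[88 80 72 65]
Op 6: note_off(80): free voice 1 | voices=[88 - 72 65]
Op 7: note_on(83): voice 1 is free -> assigned | voices=[88 83 72 65]
Op 8: note_on(74): all voices busy, STEAL voice 2 (pitch 72, oldest) -> assign | voices=[88 83 74 65]
Op 9: note_on(86): all voices busy, STEAL voice 3 (pitch 65, oldest) -> assign | voices=[88 83 74 86]
Op 10: note_on(84): all voices busy, STEAL voice 0 (pitch 88, oldest) -> assign | voices=[84 83 74 86]
Op 11: note_off(84): free voice 0 | voices=[- 83 74 86]
Op 12: note_on(77): voice 0 is free -> assigned | voices=[77 83 74 86]

Answer: 4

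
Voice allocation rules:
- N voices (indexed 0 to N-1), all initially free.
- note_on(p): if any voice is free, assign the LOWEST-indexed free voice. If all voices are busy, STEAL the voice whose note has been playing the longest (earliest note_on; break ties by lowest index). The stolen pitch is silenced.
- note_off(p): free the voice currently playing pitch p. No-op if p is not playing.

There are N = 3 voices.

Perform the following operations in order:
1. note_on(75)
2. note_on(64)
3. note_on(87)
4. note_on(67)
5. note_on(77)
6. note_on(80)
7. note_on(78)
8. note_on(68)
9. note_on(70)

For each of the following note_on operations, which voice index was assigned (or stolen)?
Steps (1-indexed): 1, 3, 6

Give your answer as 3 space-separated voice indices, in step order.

Op 1: note_on(75): voice 0 is free -> assigned | voices=[75 - -]
Op 2: note_on(64): voice 1 is free -> assigned | voices=[75 64 -]
Op 3: note_on(87): voice 2 is free -> assigned | voices=[75 64 87]
Op 4: note_on(67): all voices busy, STEAL voice 0 (pitch 75, oldest) -> assign | voices=[67 64 87]
Op 5: note_on(77): all voices busy, STEAL voice 1 (pitch 64, oldest) -> assign | voices=[67 77 87]
Op 6: note_on(80): all voices busy, STEAL voice 2 (pitch 87, oldest) -> assign | voices=[67 77 80]
Op 7: note_on(78): all voices busy, STEAL voice 0 (pitch 67, oldest) -> assign | voices=[78 77 80]
Op 8: note_on(68): all voices busy, STEAL voice 1 (pitch 77, oldest) -> assign | voices=[78 68 80]
Op 9: note_on(70): all voices busy, STEAL voice 2 (pitch 80, oldest) -> assign | voices=[78 68 70]

Answer: 0 2 2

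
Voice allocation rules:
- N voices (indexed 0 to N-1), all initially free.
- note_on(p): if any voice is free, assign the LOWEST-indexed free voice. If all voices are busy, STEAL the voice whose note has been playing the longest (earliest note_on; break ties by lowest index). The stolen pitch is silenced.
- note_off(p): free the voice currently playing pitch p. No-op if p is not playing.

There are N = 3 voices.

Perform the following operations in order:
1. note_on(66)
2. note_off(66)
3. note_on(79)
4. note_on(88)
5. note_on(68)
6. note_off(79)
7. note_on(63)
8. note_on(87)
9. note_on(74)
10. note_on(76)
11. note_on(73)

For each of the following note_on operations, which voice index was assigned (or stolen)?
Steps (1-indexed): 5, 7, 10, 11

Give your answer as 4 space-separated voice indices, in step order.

Op 1: note_on(66): voice 0 is free -> assigned | voices=[66 - -]
Op 2: note_off(66): free voice 0 | voices=[- - -]
Op 3: note_on(79): voice 0 is free -> assigned | voices=[79 - -]
Op 4: note_on(88): voice 1 is free -> assigned | voices=[79 88 -]
Op 5: note_on(68): voice 2 is free -> assigned | voices=[79 88 68]
Op 6: note_off(79): free voice 0 | voices=[- 88 68]
Op 7: note_on(63): voice 0 is free -> assigned | voices=[63 88 68]
Op 8: note_on(87): all voices busy, STEAL voice 1 (pitch 88, oldest) -> assign | voices=[63 87 68]
Op 9: note_on(74): all voices busy, STEAL voice 2 (pitch 68, oldest) -> assign | voices=[63 87 74]
Op 10: note_on(76): all voices busy, STEAL voice 0 (pitch 63, oldest) -> assign | voices=[76 87 74]
Op 11: note_on(73): all voices busy, STEAL voice 1 (pitch 87, oldest) -> assign | voices=[76 73 74]

Answer: 2 0 0 1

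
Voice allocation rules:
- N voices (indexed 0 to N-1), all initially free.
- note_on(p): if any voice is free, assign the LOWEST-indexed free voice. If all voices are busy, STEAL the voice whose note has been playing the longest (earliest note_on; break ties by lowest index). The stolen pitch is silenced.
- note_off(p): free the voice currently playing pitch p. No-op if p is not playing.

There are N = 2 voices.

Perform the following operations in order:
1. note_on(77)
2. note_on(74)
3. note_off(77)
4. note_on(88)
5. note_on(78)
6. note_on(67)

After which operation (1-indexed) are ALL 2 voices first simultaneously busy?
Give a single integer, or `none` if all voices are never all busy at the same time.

Op 1: note_on(77): voice 0 is free -> assigned | voices=[77 -]
Op 2: note_on(74): voice 1 is free -> assigned | voices=[77 74]
Op 3: note_off(77): free voice 0 | voices=[- 74]
Op 4: note_on(88): voice 0 is free -> assigned | voices=[88 74]
Op 5: note_on(78): all voices busy, STEAL voice 1 (pitch 74, oldest) -> assign | voices=[88 78]
Op 6: note_on(67): all voices busy, STEAL voice 0 (pitch 88, oldest) -> assign | voices=[67 78]

Answer: 2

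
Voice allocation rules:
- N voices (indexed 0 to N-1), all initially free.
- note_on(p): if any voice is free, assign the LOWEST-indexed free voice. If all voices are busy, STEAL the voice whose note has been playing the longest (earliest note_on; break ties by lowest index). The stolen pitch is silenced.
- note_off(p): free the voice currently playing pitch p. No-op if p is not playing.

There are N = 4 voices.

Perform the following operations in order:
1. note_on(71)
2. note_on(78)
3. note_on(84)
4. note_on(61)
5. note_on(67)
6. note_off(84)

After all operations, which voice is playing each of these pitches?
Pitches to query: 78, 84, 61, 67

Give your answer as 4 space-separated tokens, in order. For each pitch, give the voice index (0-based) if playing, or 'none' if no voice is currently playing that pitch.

Answer: 1 none 3 0

Derivation:
Op 1: note_on(71): voice 0 is free -> assigned | voices=[71 - - -]
Op 2: note_on(78): voice 1 is free -> assigned | voices=[71 78 - -]
Op 3: note_on(84): voice 2 is free -> assigned | voices=[71 78 84 -]
Op 4: note_on(61): voice 3 is free -> assigned | voices=[71 78 84 61]
Op 5: note_on(67): all voices busy, STEAL voice 0 (pitch 71, oldest) -> assign | voices=[67 78 84 61]
Op 6: note_off(84): free voice 2 | voices=[67 78 - 61]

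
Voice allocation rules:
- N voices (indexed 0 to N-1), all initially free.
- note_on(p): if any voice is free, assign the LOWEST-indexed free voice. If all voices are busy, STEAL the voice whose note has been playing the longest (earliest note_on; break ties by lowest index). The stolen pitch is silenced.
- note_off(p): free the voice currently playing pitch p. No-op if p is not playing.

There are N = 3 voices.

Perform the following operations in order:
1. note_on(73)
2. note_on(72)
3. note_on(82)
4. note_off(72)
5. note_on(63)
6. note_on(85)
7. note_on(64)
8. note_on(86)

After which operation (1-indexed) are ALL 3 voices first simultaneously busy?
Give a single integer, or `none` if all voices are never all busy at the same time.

Op 1: note_on(73): voice 0 is free -> assigned | voices=[73 - -]
Op 2: note_on(72): voice 1 is free -> assigned | voices=[73 72 -]
Op 3: note_on(82): voice 2 is free -> assigned | voices=[73 72 82]
Op 4: note_off(72): free voice 1 | voices=[73 - 82]
Op 5: note_on(63): voice 1 is free -> assigned | voices=[73 63 82]
Op 6: note_on(85): all voices busy, STEAL voice 0 (pitch 73, oldest) -> assign | voices=[85 63 82]
Op 7: note_on(64): all voices busy, STEAL voice 2 (pitch 82, oldest) -> assign | voices=[85 63 64]
Op 8: note_on(86): all voices busy, STEAL voice 1 (pitch 63, oldest) -> assign | voices=[85 86 64]

Answer: 3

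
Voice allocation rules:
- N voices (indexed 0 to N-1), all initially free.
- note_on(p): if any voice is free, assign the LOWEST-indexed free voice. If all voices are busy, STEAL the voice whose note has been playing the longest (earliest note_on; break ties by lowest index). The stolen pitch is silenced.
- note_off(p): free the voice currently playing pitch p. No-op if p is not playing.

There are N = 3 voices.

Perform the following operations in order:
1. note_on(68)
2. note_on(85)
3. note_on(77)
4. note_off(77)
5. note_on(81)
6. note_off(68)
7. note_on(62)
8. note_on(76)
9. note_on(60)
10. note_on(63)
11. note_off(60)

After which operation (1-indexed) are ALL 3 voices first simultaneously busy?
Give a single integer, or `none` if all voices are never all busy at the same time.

Answer: 3

Derivation:
Op 1: note_on(68): voice 0 is free -> assigned | voices=[68 - -]
Op 2: note_on(85): voice 1 is free -> assigned | voices=[68 85 -]
Op 3: note_on(77): voice 2 is free -> assigned | voices=[68 85 77]
Op 4: note_off(77): free voice 2 | voices=[68 85 -]
Op 5: note_on(81): voice 2 is free -> assigned | voices=[68 85 81]
Op 6: note_off(68): free voice 0 | voices=[- 85 81]
Op 7: note_on(62): voice 0 is free -> assigned | voices=[62 85 81]
Op 8: note_on(76): all voices busy, STEAL voice 1 (pitch 85, oldest) -> assign | voices=[62 76 81]
Op 9: note_on(60): all voices busy, STEAL voice 2 (pitch 81, oldest) -> assign | voices=[62 76 60]
Op 10: note_on(63): all voices busy, STEAL voice 0 (pitch 62, oldest) -> assign | voices=[63 76 60]
Op 11: note_off(60): free voice 2 | voices=[63 76 -]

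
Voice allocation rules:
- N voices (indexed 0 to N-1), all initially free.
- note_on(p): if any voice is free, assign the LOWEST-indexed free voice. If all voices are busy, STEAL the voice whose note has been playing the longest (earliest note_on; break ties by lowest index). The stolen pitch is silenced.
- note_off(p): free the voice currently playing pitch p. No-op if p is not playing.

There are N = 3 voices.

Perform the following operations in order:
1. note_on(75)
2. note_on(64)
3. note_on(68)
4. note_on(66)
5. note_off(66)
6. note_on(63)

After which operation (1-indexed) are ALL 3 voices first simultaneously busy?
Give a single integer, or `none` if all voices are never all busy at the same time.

Answer: 3

Derivation:
Op 1: note_on(75): voice 0 is free -> assigned | voices=[75 - -]
Op 2: note_on(64): voice 1 is free -> assigned | voices=[75 64 -]
Op 3: note_on(68): voice 2 is free -> assigned | voices=[75 64 68]
Op 4: note_on(66): all voices busy, STEAL voice 0 (pitch 75, oldest) -> assign | voices=[66 64 68]
Op 5: note_off(66): free voice 0 | voices=[- 64 68]
Op 6: note_on(63): voice 0 is free -> assigned | voices=[63 64 68]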